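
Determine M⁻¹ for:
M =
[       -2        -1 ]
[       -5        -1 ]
det(M) = -3
M⁻¹ =
[      1/3      -1/3 ]
[     -5/3       2/3 ]

For a 2×2 matrix M = [[a, b], [c, d]] with det(M) ≠ 0, M⁻¹ = (1/det(M)) * [[d, -b], [-c, a]].
det(M) = (-2)*(-1) - (-1)*(-5) = 2 - 5 = -3.
M⁻¹ = (1/-3) * [[-1, 1], [5, -2]].
Dividing each entry by -3 and reducing:
M⁻¹ =
[      1/3      -1/3 ]
[     -5/3       2/3 ]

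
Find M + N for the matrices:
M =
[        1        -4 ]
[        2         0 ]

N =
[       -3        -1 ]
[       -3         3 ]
M + N =
[       -2        -5 ]
[       -1         3 ]

Matrix addition is elementwise: (M+N)[i][j] = M[i][j] + N[i][j].
  (M+N)[0][0] = (1) + (-3) = -2
  (M+N)[0][1] = (-4) + (-1) = -5
  (M+N)[1][0] = (2) + (-3) = -1
  (M+N)[1][1] = (0) + (3) = 3
M + N =
[       -2        -5 ]
[       -1         3 ]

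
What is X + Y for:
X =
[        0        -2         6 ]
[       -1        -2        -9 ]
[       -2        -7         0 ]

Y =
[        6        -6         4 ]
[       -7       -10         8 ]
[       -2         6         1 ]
X + Y =
[        6        -8        10 ]
[       -8       -12        -1 ]
[       -4        -1         1 ]

Matrix addition is elementwise: (X+Y)[i][j] = X[i][j] + Y[i][j].
  (X+Y)[0][0] = (0) + (6) = 6
  (X+Y)[0][1] = (-2) + (-6) = -8
  (X+Y)[0][2] = (6) + (4) = 10
  (X+Y)[1][0] = (-1) + (-7) = -8
  (X+Y)[1][1] = (-2) + (-10) = -12
  (X+Y)[1][2] = (-9) + (8) = -1
  (X+Y)[2][0] = (-2) + (-2) = -4
  (X+Y)[2][1] = (-7) + (6) = -1
  (X+Y)[2][2] = (0) + (1) = 1
X + Y =
[        6        -8        10 ]
[       -8       -12        -1 ]
[       -4        -1         1 ]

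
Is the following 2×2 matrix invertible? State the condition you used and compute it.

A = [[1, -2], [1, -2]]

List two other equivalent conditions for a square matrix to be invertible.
No, not invertible; det(A) = 0 (two rows are equal, so the rows are linearly dependent). Equivalent conditions (failing for this A): rank(A) < 2; Ax = 0 has non-trivial solutions; 0 is an eigenvalue; the columns are linearly dependent.

To check invertibility, compute det(A).
In this matrix, row 0 and the last row are identical, so one row is a scalar multiple of another and the rows are linearly dependent.
A matrix with linearly dependent rows has det = 0 and is not invertible.
Equivalent failed conditions:
- rank(A) < 2.
- Ax = 0 has non-trivial solutions.
- 0 is an eigenvalue.
- The columns are linearly dependent.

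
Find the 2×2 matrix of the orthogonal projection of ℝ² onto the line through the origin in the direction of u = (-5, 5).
[[1/2, -1/2], [-1/2, 1/2]]

The orthogonal projection onto the line spanned by a nonzero vector u = (a, b) has matrix P = (u uᵀ) / (uᵀ u) = (1/(a² + b²)) · [[a², ab], [ab, b²]].
Here u = (-5, 5), so a² + b² = 25 + 25 = 50.
P = (1/50) · [[25, -25], [-25, 25]] = [[1/2, -1/2], [-1/2, 1/2]].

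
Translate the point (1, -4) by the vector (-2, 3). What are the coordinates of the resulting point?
(-1, -1)

Translation by (-2, 3):
x' = 1 + -2 = -1
y' = -4 + 3 = -1
Homogeneous matrix: [[1, 0, -2], [0, 1, 3], [0, 0, 1]]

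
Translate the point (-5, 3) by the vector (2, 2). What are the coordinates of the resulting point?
(-3, 5)

Translation by (2, 2):
x' = -5 + 2 = -3
y' = 3 + 2 = 5
Homogeneous matrix: [[1, 0, 2], [0, 1, 2], [0, 0, 1]]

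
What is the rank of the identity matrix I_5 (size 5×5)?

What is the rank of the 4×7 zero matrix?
rank(I_5) = 5, rank(0) = 0

The identity I_5 has 5 columns that are the standard basis vectors e_1, …, e_5. These are linearly independent, so all 5 columns are pivots and rank(I_5) = 5.
The 4×7 zero matrix has every entry zero, so every row is the zero row and there are no pivots; rank(0) = 0.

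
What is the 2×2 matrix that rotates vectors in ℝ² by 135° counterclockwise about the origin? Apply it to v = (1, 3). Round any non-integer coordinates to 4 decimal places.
R = [[-√2/2, -√2/2], [√2/2, -√2/2]]; R·v = (-2.8284, -1.4142)

A counterclockwise rotation by angle θ in ℝ² has matrix R(θ) = [[cos θ, -sin θ], [sin θ, cos θ]].
For θ = 135°: cos θ = -√2/2, sin θ = √2/2.
R(135°) = [[-√2/2, -√2/2], [√2/2, -√2/2]].
R·v = [-√2/2·1 + (-√2/2)·3, √2/2·1 + -√2/2·3] = (-2.8284, -1.4142).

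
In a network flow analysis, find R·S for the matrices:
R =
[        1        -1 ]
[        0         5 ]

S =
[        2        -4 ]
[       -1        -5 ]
RS =
[        3         1 ]
[       -5       -25 ]

Matrix multiplication: (RS)[i][j] = sum over k of R[i][k] * S[k][j].
  (RS)[0][0] = (1)*(2) + (-1)*(-1) = 3
  (RS)[0][1] = (1)*(-4) + (-1)*(-5) = 1
  (RS)[1][0] = (0)*(2) + (5)*(-1) = -5
  (RS)[1][1] = (0)*(-4) + (5)*(-5) = -25
RS =
[        3         1 ]
[       -5       -25 ]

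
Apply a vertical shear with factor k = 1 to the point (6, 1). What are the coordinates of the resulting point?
(6, 7)

Shear matrix for vertical shear with factor k = 1:
[[1, 0], [1, 1]]
Result: (6, 1) → (6, 7)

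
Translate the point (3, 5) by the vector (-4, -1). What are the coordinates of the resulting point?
(-1, 4)

Translation by (-4, -1):
x' = 3 + -4 = -1
y' = 5 + -1 = 4
Homogeneous matrix: [[1, 0, -4], [0, 1, -1], [0, 0, 1]]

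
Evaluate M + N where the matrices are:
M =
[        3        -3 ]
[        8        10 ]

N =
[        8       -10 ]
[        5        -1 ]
M + N =
[       11       -13 ]
[       13         9 ]

Matrix addition is elementwise: (M+N)[i][j] = M[i][j] + N[i][j].
  (M+N)[0][0] = (3) + (8) = 11
  (M+N)[0][1] = (-3) + (-10) = -13
  (M+N)[1][0] = (8) + (5) = 13
  (M+N)[1][1] = (10) + (-1) = 9
M + N =
[       11       -13 ]
[       13         9 ]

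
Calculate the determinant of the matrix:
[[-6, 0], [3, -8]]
48

For a 2×2 matrix [[a, b], [c, d]], det = ad - bc
det = (-6)(-8) - (0)(3) = 48 - 0 = 48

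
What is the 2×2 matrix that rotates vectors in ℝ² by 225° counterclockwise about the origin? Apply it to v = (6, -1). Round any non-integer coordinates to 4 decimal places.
R = [[-√2/2, √2/2], [-√2/2, -√2/2]]; R·v = (-4.9497, -3.5355)

A counterclockwise rotation by angle θ in ℝ² has matrix R(θ) = [[cos θ, -sin θ], [sin θ, cos θ]].
For θ = 225°: cos θ = -√2/2, sin θ = -√2/2.
R(225°) = [[-√2/2, √2/2], [-√2/2, -√2/2]].
R·v = [-√2/2·6 + (√2/2)·-1, -√2/2·6 + -√2/2·-1] = (-4.9497, -3.5355).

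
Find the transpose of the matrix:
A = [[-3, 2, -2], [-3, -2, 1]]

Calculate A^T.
[[-3, -3], [2, -2], [-2, 1]]

The transpose sends entry (i,j) to (j,i); rows become columns.
Row 0 of A: [-3, 2, -2] -> column 0 of A^T.
Row 1 of A: [-3, -2, 1] -> column 1 of A^T.
A^T = [[-3, -3], [2, -2], [-2, 1]]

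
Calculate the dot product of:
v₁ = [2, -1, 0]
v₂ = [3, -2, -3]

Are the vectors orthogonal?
8, No

The dot product is the sum of products of corresponding components.
v₁·v₂ = (2)*(3) + (-1)*(-2) + (0)*(-3) = 6 + 2 + 0 = 8.
Two vectors are orthogonal iff their dot product is 0; here the dot product is 8, so the vectors are not orthogonal.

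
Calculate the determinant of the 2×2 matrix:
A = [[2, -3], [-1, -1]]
-5

For A = [[a, b], [c, d]], det(A) = a*d - b*c.
det(A) = (2)*(-1) - (-3)*(-1) = -2 - 3 = -5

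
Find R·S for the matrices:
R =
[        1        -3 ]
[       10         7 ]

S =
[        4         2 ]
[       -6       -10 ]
RS =
[       22        32 ]
[       -2       -50 ]

Matrix multiplication: (RS)[i][j] = sum over k of R[i][k] * S[k][j].
  (RS)[0][0] = (1)*(4) + (-3)*(-6) = 22
  (RS)[0][1] = (1)*(2) + (-3)*(-10) = 32
  (RS)[1][0] = (10)*(4) + (7)*(-6) = -2
  (RS)[1][1] = (10)*(2) + (7)*(-10) = -50
RS =
[       22        32 ]
[       -2       -50 ]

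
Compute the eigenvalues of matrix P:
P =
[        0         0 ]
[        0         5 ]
λ = 0, 5

Solve det(P - λI) = 0. For a 2×2 matrix the characteristic equation is λ² - (trace)λ + det = 0.
trace(P) = a + d = 0 + 5 = 5.
det(P) = a*d - b*c = (0)*(5) - (0)*(0) = 0 - 0 = 0.
Characteristic equation: λ² - (5)λ + (0) = 0.
Discriminant = (5)² - 4*(0) = 25 - 0 = 25.
λ = (5 ± √25) / 2 = (5 ± 5) / 2 = 0, 5.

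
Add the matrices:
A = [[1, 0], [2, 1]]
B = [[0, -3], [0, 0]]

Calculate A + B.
[[1, -3], [2, 1]]

Add corresponding elements:
(1)+(0)=1
(0)+(-3)=-3
(2)+(0)=2
(1)+(0)=1
A + B = [[1, -3], [2, 1]]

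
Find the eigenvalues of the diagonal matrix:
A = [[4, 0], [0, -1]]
λ₁ = 4, λ₂ = -1

The characteristic polynomial of A is det(A - λI) = (4 - λ)(-1 - λ) = 0.
The roots are λ = 4 and λ = -1, so the eigenvalues are the diagonal entries.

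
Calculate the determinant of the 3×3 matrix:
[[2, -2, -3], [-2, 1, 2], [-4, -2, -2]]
4

Expansion along first row:
det = 2·det([[1,2],[-2,-2]]) - -2·det([[-2,2],[-4,-2]]) + -3·det([[-2,1],[-4,-2]])
    = 2·(1·-2 - 2·-2) - -2·(-2·-2 - 2·-4) + -3·(-2·-2 - 1·-4)
    = 2·2 - -2·12 + -3·8
    = 4 + 24 + -24 = 4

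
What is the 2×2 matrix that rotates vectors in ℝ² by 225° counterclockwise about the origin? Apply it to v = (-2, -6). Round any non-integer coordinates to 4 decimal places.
R = [[-√2/2, √2/2], [-√2/2, -√2/2]]; R·v = (-2.8284, 5.6569)

A counterclockwise rotation by angle θ in ℝ² has matrix R(θ) = [[cos θ, -sin θ], [sin θ, cos θ]].
For θ = 225°: cos θ = -√2/2, sin θ = -√2/2.
R(225°) = [[-√2/2, √2/2], [-√2/2, -√2/2]].
R·v = [-√2/2·-2 + (√2/2)·-6, -√2/2·-2 + -√2/2·-6] = (-2.8284, 5.6569).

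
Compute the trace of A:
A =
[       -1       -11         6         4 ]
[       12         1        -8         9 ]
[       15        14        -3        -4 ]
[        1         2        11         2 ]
tr(A) = -1 + 1 - 3 + 2 = -1

The trace of a square matrix is the sum of its diagonal entries.
Diagonal entries of A: A[0][0] = -1, A[1][1] = 1, A[2][2] = -3, A[3][3] = 2.
tr(A) = -1 + 1 - 3 + 2 = -1.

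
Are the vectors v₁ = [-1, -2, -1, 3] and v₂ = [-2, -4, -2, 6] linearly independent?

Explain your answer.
No, linearly dependent (v₂ = 2·v₁)

Check whether there is a scalar k with v₂ = k·v₁.
Comparing components, k = 2 satisfies 2·[-1, -2, -1, 3] = [-2, -4, -2, 6].
Since v₂ is a scalar multiple of v₁, the two vectors are linearly dependent.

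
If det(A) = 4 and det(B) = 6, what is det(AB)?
24

Use the multiplicative property of determinants: det(AB) = det(A)*det(B).
det(AB) = (4)*(6) = 24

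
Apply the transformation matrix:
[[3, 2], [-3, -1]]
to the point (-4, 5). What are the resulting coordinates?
(-2, 7)

Matrix multiplication:
[[3, 2], [-3, -1]] × [-4, 5]ᵀ
= [3×-4 + 2×5, -3×-4 + -1×5]ᵀ
= [-2.0000, 7.0000]ᵀ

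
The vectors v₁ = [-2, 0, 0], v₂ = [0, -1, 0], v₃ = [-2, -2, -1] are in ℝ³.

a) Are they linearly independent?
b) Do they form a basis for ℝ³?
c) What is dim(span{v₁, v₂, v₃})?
Yes independent, yes basis, dim = 3

Stack v₁, v₂, v₃ as rows of a 3×3 matrix.
[[-2, 0, 0]; [0, -1, 0]; [-2, -2, -1]] is already lower triangular with nonzero diagonal entries (-2, -1, -1), so its determinant is the product of the diagonal entries, det = (-2)·(-1)·(-1) = -2 ≠ 0, and the rows are linearly independent.
Three linearly independent vectors in ℝ³ form a basis for ℝ³, so dim(span{v₁,v₂,v₃}) = 3.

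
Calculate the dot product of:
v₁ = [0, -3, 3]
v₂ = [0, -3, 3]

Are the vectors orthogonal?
18, No

The dot product is the sum of products of corresponding components.
v₁·v₂ = (0)*(0) + (-3)*(-3) + (3)*(3) = 0 + 9 + 9 = 18.
Two vectors are orthogonal iff their dot product is 0; here the dot product is 18, so the vectors are not orthogonal.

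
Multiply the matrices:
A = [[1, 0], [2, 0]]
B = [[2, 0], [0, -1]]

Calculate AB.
[[2, 0], [4, 0]]

Each entry (i,j) of AB = sum over k of A[i][k]*B[k][j].
(AB)[0][0] = (1)*(2) + (0)*(0) = 2
(AB)[0][1] = (1)*(0) + (0)*(-1) = 0
(AB)[1][0] = (2)*(2) + (0)*(0) = 4
(AB)[1][1] = (2)*(0) + (0)*(-1) = 0
AB = [[2, 0], [4, 0]]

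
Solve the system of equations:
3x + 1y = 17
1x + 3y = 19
x = 4, y = 5

Use elimination (row reduction):
Equation 1: 3x + 1y = 17.
Equation 2: 1x + 3y = 19.
Multiply Eq1 by 1 and Eq2 by 3: 3x + 1y = 17;  3x + 9y = 57.
Subtract: (8)y = 40, so y = 5.
Back-substitute into Eq1: 3x + 1*(5) = 17, so x = 4.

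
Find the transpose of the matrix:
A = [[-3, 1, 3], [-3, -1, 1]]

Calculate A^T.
[[-3, -3], [1, -1], [3, 1]]

The transpose sends entry (i,j) to (j,i); rows become columns.
Row 0 of A: [-3, 1, 3] -> column 0 of A^T.
Row 1 of A: [-3, -1, 1] -> column 1 of A^T.
A^T = [[-3, -3], [1, -1], [3, 1]]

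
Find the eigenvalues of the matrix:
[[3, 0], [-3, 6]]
λ = 3 and λ = 6

Characteristic equation: det(A - λI) = 0
λ² - (trace)λ + (det) = 0
λ² - (9)λ + (18) = 0
λ² - 9λ + 18 = 0
Solving: λ = 3, 6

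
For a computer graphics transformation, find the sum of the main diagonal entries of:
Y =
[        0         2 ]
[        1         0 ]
tr(Y) = 0 + 0 = 0

The trace of a square matrix is the sum of its diagonal entries.
Diagonal entries of Y: Y[0][0] = 0, Y[1][1] = 0.
tr(Y) = 0 + 0 = 0.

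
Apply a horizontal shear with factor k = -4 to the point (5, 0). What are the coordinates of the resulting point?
(5, 0)

Shear matrix for horizontal shear with factor k = -4:
[[1, -4], [0, 1]]
Result: (5, 0) → (5, 0)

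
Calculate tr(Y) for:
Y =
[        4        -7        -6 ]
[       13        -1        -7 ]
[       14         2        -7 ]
tr(Y) = 4 - 1 - 7 = -4

The trace of a square matrix is the sum of its diagonal entries.
Diagonal entries of Y: Y[0][0] = 4, Y[1][1] = -1, Y[2][2] = -7.
tr(Y) = 4 - 1 - 7 = -4.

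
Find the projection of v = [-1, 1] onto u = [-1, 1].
[-1, 1]

The projection of v onto u is proj_u(v) = ((v·u) / (u·u)) · u.
v·u = (-1)*(-1) + (1)*(1) = 2.
u·u = (-1)*(-1) + (1)*(1) = 2.
coefficient = 2 / 2 = 1.
proj_u(v) = 1 · [-1, 1] = [-1, 1].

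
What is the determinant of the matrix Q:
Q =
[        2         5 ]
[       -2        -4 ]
det(Q) = 2

For a 2×2 matrix [[a, b], [c, d]], det = a*d - b*c.
det(Q) = (2)*(-4) - (5)*(-2) = -8 + 10 = 2.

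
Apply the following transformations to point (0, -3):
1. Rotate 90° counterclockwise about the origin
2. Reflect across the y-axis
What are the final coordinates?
(-3, 0)

Step 1: Rotate 90° → (3, 0)
Step 2: Reflect across the y-axis → (-3, 0)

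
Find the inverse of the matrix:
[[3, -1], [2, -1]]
[[1, -1], [2, -3]]

For [[a,b],[c,d]], inverse = (1/det)·[[d,-b],[-c,a]]
det = 3·-1 - -1·2 = -1
Inverse = (1/-1)·[[-1, 1], [-2, 3]]
        = [[1, -1], [2, -3]]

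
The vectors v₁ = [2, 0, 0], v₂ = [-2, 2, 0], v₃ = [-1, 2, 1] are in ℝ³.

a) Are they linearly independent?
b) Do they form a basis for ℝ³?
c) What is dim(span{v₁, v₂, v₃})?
Yes independent, yes basis, dim = 3

Stack v₁, v₂, v₃ as rows of a 3×3 matrix.
[[2, 0, 0]; [-2, 2, 0]; [-1, 2, 1]] is already lower triangular with nonzero diagonal entries (2, 2, 1), so its determinant is the product of the diagonal entries, det = (2)·(2)·(1) = 4 ≠ 0, and the rows are linearly independent.
Three linearly independent vectors in ℝ³ form a basis for ℝ³, so dim(span{v₁,v₂,v₃}) = 3.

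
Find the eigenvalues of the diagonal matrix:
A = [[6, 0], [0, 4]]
λ₁ = 6, λ₂ = 4

The characteristic polynomial of A is det(A - λI) = (6 - λ)(4 - λ) = 0.
The roots are λ = 6 and λ = 4, so the eigenvalues are the diagonal entries.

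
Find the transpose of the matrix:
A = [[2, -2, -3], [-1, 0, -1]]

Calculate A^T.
[[2, -1], [-2, 0], [-3, -1]]

The transpose sends entry (i,j) to (j,i); rows become columns.
Row 0 of A: [2, -2, -3] -> column 0 of A^T.
Row 1 of A: [-1, 0, -1] -> column 1 of A^T.
A^T = [[2, -1], [-2, 0], [-3, -1]]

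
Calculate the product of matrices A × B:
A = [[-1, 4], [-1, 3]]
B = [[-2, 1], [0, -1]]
[[2, -5], [2, -4]]

Matrix multiplication:
C[0][0] = -1×-2 + 4×0 = 2
C[0][1] = -1×1 + 4×-1 = -5
C[1][0] = -1×-2 + 3×0 = 2
C[1][1] = -1×1 + 3×-1 = -4
Result: [[2, -5], [2, -4]]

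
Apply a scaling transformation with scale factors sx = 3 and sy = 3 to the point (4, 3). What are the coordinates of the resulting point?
(12, 9)

Scaling matrix:
[[3, 0], [0, 3]]
Result: (4 × 3, 3 × 3) = (12, 9)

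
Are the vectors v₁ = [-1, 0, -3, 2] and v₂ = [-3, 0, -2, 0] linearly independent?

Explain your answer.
Yes, linearly independent

Two vectors are linearly dependent iff one is a scalar multiple of the other.
No single scalar k satisfies v₂ = k·v₁ (the ratios of corresponding entries disagree), so v₁ and v₂ are linearly independent.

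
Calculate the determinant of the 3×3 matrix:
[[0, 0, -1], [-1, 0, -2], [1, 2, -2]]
2

Expansion along first row:
det = 0·det([[0,-2],[2,-2]]) - 0·det([[-1,-2],[1,-2]]) + -1·det([[-1,0],[1,2]])
    = 0·(0·-2 - -2·2) - 0·(-1·-2 - -2·1) + -1·(-1·2 - 0·1)
    = 0·4 - 0·4 + -1·-2
    = 0 + 0 + 2 = 2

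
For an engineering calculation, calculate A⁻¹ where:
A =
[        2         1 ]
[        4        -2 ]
det(A) = -8
A⁻¹ =
[      1/4       1/8 ]
[      1/2      -1/4 ]

For a 2×2 matrix A = [[a, b], [c, d]] with det(A) ≠ 0, A⁻¹ = (1/det(A)) * [[d, -b], [-c, a]].
det(A) = (2)*(-2) - (1)*(4) = -4 - 4 = -8.
A⁻¹ = (1/-8) * [[-2, -1], [-4, 2]].
Dividing each entry by -8 and reducing:
A⁻¹ =
[      1/4       1/8 ]
[      1/2      -1/4 ]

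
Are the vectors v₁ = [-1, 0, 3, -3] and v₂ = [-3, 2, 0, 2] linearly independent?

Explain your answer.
Yes, linearly independent

Two vectors are linearly dependent iff one is a scalar multiple of the other.
No single scalar k satisfies v₂ = k·v₁ (the ratios of corresponding entries disagree), so v₁ and v₂ are linearly independent.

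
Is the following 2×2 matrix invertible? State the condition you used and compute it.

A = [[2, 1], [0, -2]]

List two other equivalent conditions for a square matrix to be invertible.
Yes, invertible; det(A) = -4 ≠ 0. Equivalent conditions: rank(A) = 2; Ax = 0 has only the trivial solution; 0 is not an eigenvalue; the columns of A are linearly independent.

To check invertibility, compute det(A).
The given matrix is triangular, so det(A) equals the product of its diagonal entries = -4 ≠ 0.
Since det(A) ≠ 0, A is invertible.
Equivalent conditions for a square matrix A to be invertible:
- rank(A) = 2 (full rank).
- The homogeneous system Ax = 0 has only the trivial solution x = 0.
- 0 is not an eigenvalue of A.
- The columns (equivalently rows) of A are linearly independent.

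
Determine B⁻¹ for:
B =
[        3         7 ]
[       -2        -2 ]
det(B) = 8
B⁻¹ =
[     -1/4      -7/8 ]
[      1/4       3/8 ]

For a 2×2 matrix B = [[a, b], [c, d]] with det(B) ≠ 0, B⁻¹ = (1/det(B)) * [[d, -b], [-c, a]].
det(B) = (3)*(-2) - (7)*(-2) = -6 + 14 = 8.
B⁻¹ = (1/8) * [[-2, -7], [2, 3]].
Dividing each entry by 8 and reducing:
B⁻¹ =
[     -1/4      -7/8 ]
[      1/4       3/8 ]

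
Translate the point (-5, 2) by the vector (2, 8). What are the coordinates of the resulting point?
(-3, 10)

Translation by (2, 8):
x' = -5 + 2 = -3
y' = 2 + 8 = 10
Homogeneous matrix: [[1, 0, 2], [0, 1, 8], [0, 0, 1]]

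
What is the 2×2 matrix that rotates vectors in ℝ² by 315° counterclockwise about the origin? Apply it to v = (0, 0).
R = [[√2/2, √2/2], [-√2/2, √2/2]]; R·v = (0, 0)

A counterclockwise rotation by angle θ in ℝ² has matrix R(θ) = [[cos θ, -sin θ], [sin θ, cos θ]].
For θ = 315°: cos θ = √2/2, sin θ = -√2/2.
R(315°) = [[√2/2, √2/2], [-√2/2, √2/2]].
R·v = [√2/2·0 + (√2/2)·0, -√2/2·0 + √2/2·0] = (0, 0).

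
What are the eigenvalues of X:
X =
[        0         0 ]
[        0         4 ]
λ = 0, 4

Solve det(X - λI) = 0. For a 2×2 matrix the characteristic equation is λ² - (trace)λ + det = 0.
trace(X) = a + d = 0 + 4 = 4.
det(X) = a*d - b*c = (0)*(4) - (0)*(0) = 0 - 0 = 0.
Characteristic equation: λ² - (4)λ + (0) = 0.
Discriminant = (4)² - 4*(0) = 16 - 0 = 16.
λ = (4 ± √16) / 2 = (4 ± 4) / 2 = 0, 4.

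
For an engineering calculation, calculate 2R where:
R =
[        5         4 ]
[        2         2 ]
2R =
[       10         8 ]
[        4         4 ]

Scalar multiplication is elementwise: (2R)[i][j] = 2 * R[i][j].
  (2R)[0][0] = 2 * (5) = 10
  (2R)[0][1] = 2 * (4) = 8
  (2R)[1][0] = 2 * (2) = 4
  (2R)[1][1] = 2 * (2) = 4
2R =
[       10         8 ]
[        4         4 ]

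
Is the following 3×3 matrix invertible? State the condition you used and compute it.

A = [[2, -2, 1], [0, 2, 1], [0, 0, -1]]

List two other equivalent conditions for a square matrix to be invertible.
Yes, invertible; det(A) = -4 ≠ 0. Equivalent conditions: rank(A) = 3; Ax = 0 has only the trivial solution; 0 is not an eigenvalue; the columns of A are linearly independent.

To check invertibility, compute det(A).
The given matrix is triangular, so det(A) equals the product of its diagonal entries = -4 ≠ 0.
Since det(A) ≠ 0, A is invertible.
Equivalent conditions for a square matrix A to be invertible:
- rank(A) = 3 (full rank).
- The homogeneous system Ax = 0 has only the trivial solution x = 0.
- 0 is not an eigenvalue of A.
- The columns (equivalently rows) of A are linearly independent.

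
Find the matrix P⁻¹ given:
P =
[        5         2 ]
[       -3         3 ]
det(P) = 21
P⁻¹ =
[      1/7     -2/21 ]
[      1/7      5/21 ]

For a 2×2 matrix P = [[a, b], [c, d]] with det(P) ≠ 0, P⁻¹ = (1/det(P)) * [[d, -b], [-c, a]].
det(P) = (5)*(3) - (2)*(-3) = 15 + 6 = 21.
P⁻¹ = (1/21) * [[3, -2], [3, 5]].
Dividing each entry by 21 and reducing:
P⁻¹ =
[      1/7     -2/21 ]
[      1/7      5/21 ]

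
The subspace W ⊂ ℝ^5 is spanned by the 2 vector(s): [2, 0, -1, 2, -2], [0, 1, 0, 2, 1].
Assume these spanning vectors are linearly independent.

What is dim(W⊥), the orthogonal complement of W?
dim(W⊥) = 3

For any subspace W of ℝ^n, dim(W) + dim(W⊥) = n (the whole-space dimension).
Here the given 2 vectors are linearly independent, so dim(W) = 2.
Thus dim(W⊥) = n - dim(W) = 5 - 2 = 3.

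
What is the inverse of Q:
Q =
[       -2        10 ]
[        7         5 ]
det(Q) = -80
Q⁻¹ =
[    -1/16       1/8 ]
[     7/80      1/40 ]

For a 2×2 matrix Q = [[a, b], [c, d]] with det(Q) ≠ 0, Q⁻¹ = (1/det(Q)) * [[d, -b], [-c, a]].
det(Q) = (-2)*(5) - (10)*(7) = -10 - 70 = -80.
Q⁻¹ = (1/-80) * [[5, -10], [-7, -2]].
Dividing each entry by -80 and reducing:
Q⁻¹ =
[    -1/16       1/8 ]
[     7/80      1/40 ]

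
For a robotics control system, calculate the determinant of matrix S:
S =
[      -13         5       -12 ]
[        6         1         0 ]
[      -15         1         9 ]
det(S) = -639

Expand along row 0 (cofactor expansion): det(S) = a*(e*i - f*h) - b*(d*i - f*g) + c*(d*h - e*g), where the 3×3 is [[a, b, c], [d, e, f], [g, h, i]].
Minor M_00 = (1)*(9) - (0)*(1) = 9 - 0 = 9.
Minor M_01 = (6)*(9) - (0)*(-15) = 54 - 0 = 54.
Minor M_02 = (6)*(1) - (1)*(-15) = 6 + 15 = 21.
det(S) = (-13)*(9) - (5)*(54) + (-12)*(21) = -117 - 270 - 252 = -639.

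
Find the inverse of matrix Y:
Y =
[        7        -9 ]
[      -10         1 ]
det(Y) = -83
Y⁻¹ =
[    -1/83     -9/83 ]
[   -10/83     -7/83 ]

For a 2×2 matrix Y = [[a, b], [c, d]] with det(Y) ≠ 0, Y⁻¹ = (1/det(Y)) * [[d, -b], [-c, a]].
det(Y) = (7)*(1) - (-9)*(-10) = 7 - 90 = -83.
Y⁻¹ = (1/-83) * [[1, 9], [10, 7]].
Dividing each entry by -83 and reducing:
Y⁻¹ =
[    -1/83     -9/83 ]
[   -10/83     -7/83 ]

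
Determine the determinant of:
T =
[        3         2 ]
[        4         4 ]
det(T) = 4

For a 2×2 matrix [[a, b], [c, d]], det = a*d - b*c.
det(T) = (3)*(4) - (2)*(4) = 12 - 8 = 4.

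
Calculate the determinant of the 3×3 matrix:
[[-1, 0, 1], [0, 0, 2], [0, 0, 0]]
0

Expansion along first row:
det = -1·det([[0,2],[0,0]]) - 0·det([[0,2],[0,0]]) + 1·det([[0,0],[0,0]])
    = -1·(0·0 - 2·0) - 0·(0·0 - 2·0) + 1·(0·0 - 0·0)
    = -1·0 - 0·0 + 1·0
    = 0 + 0 + 0 = 0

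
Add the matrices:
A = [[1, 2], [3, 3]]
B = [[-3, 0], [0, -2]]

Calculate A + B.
[[-2, 2], [3, 1]]

Add corresponding elements:
(1)+(-3)=-2
(2)+(0)=2
(3)+(0)=3
(3)+(-2)=1
A + B = [[-2, 2], [3, 1]]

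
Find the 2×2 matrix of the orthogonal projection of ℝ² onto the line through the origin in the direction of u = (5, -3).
[[25/34, -15/34], [-15/34, 9/34]]

The orthogonal projection onto the line spanned by a nonzero vector u = (a, b) has matrix P = (u uᵀ) / (uᵀ u) = (1/(a² + b²)) · [[a², ab], [ab, b²]].
Here u = (5, -3), so a² + b² = 25 + 9 = 34.
P = (1/34) · [[25, -15], [-15, 9]] = [[25/34, -15/34], [-15/34, 9/34]].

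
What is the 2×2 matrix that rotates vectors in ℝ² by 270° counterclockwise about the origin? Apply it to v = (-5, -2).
R = [[0, 1], [-1, 0]]; R·v = (-2, 5)

A counterclockwise rotation by angle θ in ℝ² has matrix R(θ) = [[cos θ, -sin θ], [sin θ, cos θ]].
For θ = 270°: cos θ = 0, sin θ = -1.
R(270°) = [[0, 1], [-1, 0]].
R·v = [0·-5 + (1)·-2, -1·-5 + 0·-2] = (-2, 5).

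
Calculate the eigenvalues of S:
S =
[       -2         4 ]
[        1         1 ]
λ = -3, 2

Solve det(S - λI) = 0. For a 2×2 matrix the characteristic equation is λ² - (trace)λ + det = 0.
trace(S) = a + d = -2 + 1 = -1.
det(S) = a*d - b*c = (-2)*(1) - (4)*(1) = -2 - 4 = -6.
Characteristic equation: λ² - (-1)λ + (-6) = 0.
Discriminant = (-1)² - 4*(-6) = 1 + 24 = 25.
λ = (-1 ± √25) / 2 = (-1 ± 5) / 2 = -3, 2.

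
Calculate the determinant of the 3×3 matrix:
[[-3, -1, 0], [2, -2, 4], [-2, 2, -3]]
8

Expansion along first row:
det = -3·det([[-2,4],[2,-3]]) - -1·det([[2,4],[-2,-3]]) + 0·det([[2,-2],[-2,2]])
    = -3·(-2·-3 - 4·2) - -1·(2·-3 - 4·-2) + 0·(2·2 - -2·-2)
    = -3·-2 - -1·2 + 0·0
    = 6 + 2 + 0 = 8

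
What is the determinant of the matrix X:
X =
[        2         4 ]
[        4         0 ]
det(X) = -16

For a 2×2 matrix [[a, b], [c, d]], det = a*d - b*c.
det(X) = (2)*(0) - (4)*(4) = 0 - 16 = -16.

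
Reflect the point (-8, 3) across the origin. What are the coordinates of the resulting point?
(8, -3)

Reflection across origin: (-8, 3) → (8, -3)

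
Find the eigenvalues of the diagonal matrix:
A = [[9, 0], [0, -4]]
λ₁ = 9, λ₂ = -4

The characteristic polynomial of A is det(A - λI) = (9 - λ)(-4 - λ) = 0.
The roots are λ = 9 and λ = -4, so the eigenvalues are the diagonal entries.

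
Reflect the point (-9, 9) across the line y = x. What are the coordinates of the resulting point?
(9, -9)

Reflection across line y = x: (-9, 9) → (9, -9)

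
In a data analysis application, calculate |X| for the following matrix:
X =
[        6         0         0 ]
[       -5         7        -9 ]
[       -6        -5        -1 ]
det(X) = -312

Expand along row 0 (cofactor expansion): det(X) = a*(e*i - f*h) - b*(d*i - f*g) + c*(d*h - e*g), where the 3×3 is [[a, b, c], [d, e, f], [g, h, i]].
Minor M_00 = (7)*(-1) - (-9)*(-5) = -7 - 45 = -52.
Minor M_01 = (-5)*(-1) - (-9)*(-6) = 5 - 54 = -49.
Minor M_02 = (-5)*(-5) - (7)*(-6) = 25 + 42 = 67.
det(X) = (6)*(-52) - (0)*(-49) + (0)*(67) = -312 + 0 + 0 = -312.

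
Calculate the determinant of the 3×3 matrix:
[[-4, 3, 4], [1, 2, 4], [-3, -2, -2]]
-30

Expansion along first row:
det = -4·det([[2,4],[-2,-2]]) - 3·det([[1,4],[-3,-2]]) + 4·det([[1,2],[-3,-2]])
    = -4·(2·-2 - 4·-2) - 3·(1·-2 - 4·-3) + 4·(1·-2 - 2·-3)
    = -4·4 - 3·10 + 4·4
    = -16 + -30 + 16 = -30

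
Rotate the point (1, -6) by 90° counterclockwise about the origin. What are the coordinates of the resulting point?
(6, 1)

Rotation matrix R(θ) = [[cos θ, -sin θ], [sin θ, cos θ]]; for θ = 90°:
R = [[0, -1], [1, 0]]
Result: R × [1, -6]ᵀ = [0·1 + (-1)·-6, 1·1 + (0)·-6]ᵀ = (6, 1)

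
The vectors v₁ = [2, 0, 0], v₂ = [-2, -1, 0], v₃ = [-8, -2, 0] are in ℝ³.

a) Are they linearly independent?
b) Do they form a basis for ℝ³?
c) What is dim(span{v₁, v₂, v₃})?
Not independent, not a basis, dim(span) = 2

Check whether v₃ can be written as a linear combination of v₁ and v₂.
v₃ = (-2)·v₁ + (2)·v₂ = [-8, -2, 0], so the three vectors are linearly dependent.
Thus they do not form a basis for ℝ³, and dim(span{v₁, v₂, v₃}) = 2 (spanned by v₁ and v₂).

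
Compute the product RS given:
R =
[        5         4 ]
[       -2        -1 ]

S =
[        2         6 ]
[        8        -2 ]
RS =
[       42        22 ]
[      -12       -10 ]

Matrix multiplication: (RS)[i][j] = sum over k of R[i][k] * S[k][j].
  (RS)[0][0] = (5)*(2) + (4)*(8) = 42
  (RS)[0][1] = (5)*(6) + (4)*(-2) = 22
  (RS)[1][0] = (-2)*(2) + (-1)*(8) = -12
  (RS)[1][1] = (-2)*(6) + (-1)*(-2) = -10
RS =
[       42        22 ]
[      -12       -10 ]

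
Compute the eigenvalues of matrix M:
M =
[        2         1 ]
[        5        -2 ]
λ = -3, 3

Solve det(M - λI) = 0. For a 2×2 matrix the characteristic equation is λ² - (trace)λ + det = 0.
trace(M) = a + d = 2 - 2 = 0.
det(M) = a*d - b*c = (2)*(-2) - (1)*(5) = -4 - 5 = -9.
Characteristic equation: λ² - (0)λ + (-9) = 0.
Discriminant = (0)² - 4*(-9) = 0 + 36 = 36.
λ = (0 ± √36) / 2 = (0 ± 6) / 2 = -3, 3.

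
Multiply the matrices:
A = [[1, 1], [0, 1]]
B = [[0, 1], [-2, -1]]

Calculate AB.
[[-2, 0], [-2, -1]]

Each entry (i,j) of AB = sum over k of A[i][k]*B[k][j].
(AB)[0][0] = (1)*(0) + (1)*(-2) = -2
(AB)[0][1] = (1)*(1) + (1)*(-1) = 0
(AB)[1][0] = (0)*(0) + (1)*(-2) = -2
(AB)[1][1] = (0)*(1) + (1)*(-1) = -1
AB = [[-2, 0], [-2, -1]]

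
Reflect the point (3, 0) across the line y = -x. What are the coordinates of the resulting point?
(0, -3)

Reflection across line y = -x: (3, 0) → (0, -3)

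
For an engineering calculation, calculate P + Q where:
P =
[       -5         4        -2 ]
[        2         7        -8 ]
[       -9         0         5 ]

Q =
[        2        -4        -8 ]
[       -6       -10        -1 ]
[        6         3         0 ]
P + Q =
[       -3         0       -10 ]
[       -4        -3        -9 ]
[       -3         3         5 ]

Matrix addition is elementwise: (P+Q)[i][j] = P[i][j] + Q[i][j].
  (P+Q)[0][0] = (-5) + (2) = -3
  (P+Q)[0][1] = (4) + (-4) = 0
  (P+Q)[0][2] = (-2) + (-8) = -10
  (P+Q)[1][0] = (2) + (-6) = -4
  (P+Q)[1][1] = (7) + (-10) = -3
  (P+Q)[1][2] = (-8) + (-1) = -9
  (P+Q)[2][0] = (-9) + (6) = -3
  (P+Q)[2][1] = (0) + (3) = 3
  (P+Q)[2][2] = (5) + (0) = 5
P + Q =
[       -3         0       -10 ]
[       -4        -3        -9 ]
[       -3         3         5 ]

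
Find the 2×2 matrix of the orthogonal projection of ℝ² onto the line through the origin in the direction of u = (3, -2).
[[9/13, -6/13], [-6/13, 4/13]]

The orthogonal projection onto the line spanned by a nonzero vector u = (a, b) has matrix P = (u uᵀ) / (uᵀ u) = (1/(a² + b²)) · [[a², ab], [ab, b²]].
Here u = (3, -2), so a² + b² = 9 + 4 = 13.
P = (1/13) · [[9, -6], [-6, 4]] = [[9/13, -6/13], [-6/13, 4/13]].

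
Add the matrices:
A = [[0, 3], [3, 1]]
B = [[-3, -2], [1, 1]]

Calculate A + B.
[[-3, 1], [4, 2]]

Add corresponding elements:
(0)+(-3)=-3
(3)+(-2)=1
(3)+(1)=4
(1)+(1)=2
A + B = [[-3, 1], [4, 2]]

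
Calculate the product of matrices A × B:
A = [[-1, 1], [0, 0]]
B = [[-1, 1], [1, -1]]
[[2, -2], [0, 0]]

Matrix multiplication:
C[0][0] = -1×-1 + 1×1 = 2
C[0][1] = -1×1 + 1×-1 = -2
C[1][0] = 0×-1 + 0×1 = 0
C[1][1] = 0×1 + 0×-1 = 0
Result: [[2, -2], [0, 0]]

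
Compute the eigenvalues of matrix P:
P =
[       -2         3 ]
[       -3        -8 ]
λ = -5, -5

Solve det(P - λI) = 0. For a 2×2 matrix the characteristic equation is λ² - (trace)λ + det = 0.
trace(P) = a + d = -2 - 8 = -10.
det(P) = a*d - b*c = (-2)*(-8) - (3)*(-3) = 16 + 9 = 25.
Characteristic equation: λ² - (-10)λ + (25) = 0.
Discriminant = (-10)² - 4*(25) = 100 - 100 = 0.
λ = (-10 ± √0) / 2 = (-10 ± 0) / 2 = -5, -5.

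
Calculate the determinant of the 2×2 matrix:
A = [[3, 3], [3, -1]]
-12

For A = [[a, b], [c, d]], det(A) = a*d - b*c.
det(A) = (3)*(-1) - (3)*(3) = -3 - 9 = -12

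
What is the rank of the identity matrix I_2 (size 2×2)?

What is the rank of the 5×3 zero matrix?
rank(I_2) = 2, rank(0) = 0

The identity I_2 has 2 columns that are the standard basis vectors e_1, …, e_2. These are linearly independent, so all 2 columns are pivots and rank(I_2) = 2.
The 5×3 zero matrix has every entry zero, so every row is the zero row and there are no pivots; rank(0) = 0.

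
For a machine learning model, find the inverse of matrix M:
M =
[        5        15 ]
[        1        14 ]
det(M) = 55
M⁻¹ =
[    14/55     -3/11 ]
[    -1/55      1/11 ]

For a 2×2 matrix M = [[a, b], [c, d]] with det(M) ≠ 0, M⁻¹ = (1/det(M)) * [[d, -b], [-c, a]].
det(M) = (5)*(14) - (15)*(1) = 70 - 15 = 55.
M⁻¹ = (1/55) * [[14, -15], [-1, 5]].
Dividing each entry by 55 and reducing:
M⁻¹ =
[    14/55     -3/11 ]
[    -1/55      1/11 ]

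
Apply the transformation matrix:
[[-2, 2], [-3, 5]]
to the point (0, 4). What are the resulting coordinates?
(8, 20)

Matrix multiplication:
[[-2, 2], [-3, 5]] × [0, 4]ᵀ
= [-2×0 + 2×4, -3×0 + 5×4]ᵀ
= [8.0000, 20.0000]ᵀ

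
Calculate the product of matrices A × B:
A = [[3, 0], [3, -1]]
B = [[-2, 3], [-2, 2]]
[[-6, 9], [-4, 7]]

Matrix multiplication:
C[0][0] = 3×-2 + 0×-2 = -6
C[0][1] = 3×3 + 0×2 = 9
C[1][0] = 3×-2 + -1×-2 = -4
C[1][1] = 3×3 + -1×2 = 7
Result: [[-6, 9], [-4, 7]]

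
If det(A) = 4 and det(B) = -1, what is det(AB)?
-4

Use the multiplicative property of determinants: det(AB) = det(A)*det(B).
det(AB) = (4)*(-1) = -4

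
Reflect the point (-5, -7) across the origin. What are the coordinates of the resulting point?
(5, 7)

Reflection across origin: (-5, -7) → (5, 7)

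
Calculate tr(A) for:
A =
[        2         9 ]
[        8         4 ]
tr(A) = 2 + 4 = 6

The trace of a square matrix is the sum of its diagonal entries.
Diagonal entries of A: A[0][0] = 2, A[1][1] = 4.
tr(A) = 2 + 4 = 6.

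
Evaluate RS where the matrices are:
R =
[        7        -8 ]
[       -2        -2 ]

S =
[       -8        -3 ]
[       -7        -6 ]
RS =
[        0        27 ]
[       30        18 ]

Matrix multiplication: (RS)[i][j] = sum over k of R[i][k] * S[k][j].
  (RS)[0][0] = (7)*(-8) + (-8)*(-7) = 0
  (RS)[0][1] = (7)*(-3) + (-8)*(-6) = 27
  (RS)[1][0] = (-2)*(-8) + (-2)*(-7) = 30
  (RS)[1][1] = (-2)*(-3) + (-2)*(-6) = 18
RS =
[        0        27 ]
[       30        18 ]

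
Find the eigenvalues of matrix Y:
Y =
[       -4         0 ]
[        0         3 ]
λ = -4, 3

Solve det(Y - λI) = 0. For a 2×2 matrix the characteristic equation is λ² - (trace)λ + det = 0.
trace(Y) = a + d = -4 + 3 = -1.
det(Y) = a*d - b*c = (-4)*(3) - (0)*(0) = -12 - 0 = -12.
Characteristic equation: λ² - (-1)λ + (-12) = 0.
Discriminant = (-1)² - 4*(-12) = 1 + 48 = 49.
λ = (-1 ± √49) / 2 = (-1 ± 7) / 2 = -4, 3.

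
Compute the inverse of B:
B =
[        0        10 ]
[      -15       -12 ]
det(B) = 150
B⁻¹ =
[    -2/25     -1/15 ]
[     1/10         0 ]

For a 2×2 matrix B = [[a, b], [c, d]] with det(B) ≠ 0, B⁻¹ = (1/det(B)) * [[d, -b], [-c, a]].
det(B) = (0)*(-12) - (10)*(-15) = 0 + 150 = 150.
B⁻¹ = (1/150) * [[-12, -10], [15, 0]].
Dividing each entry by 150 and reducing:
B⁻¹ =
[    -2/25     -1/15 ]
[     1/10         0 ]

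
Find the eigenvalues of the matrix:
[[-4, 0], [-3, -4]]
λ = -4 and λ = -4

Characteristic equation: det(A - λI) = 0
λ² - (trace)λ + (det) = 0
λ² - (-8)λ + (16) = 0
λ² + 8λ + 16 = 0
Solving: λ = -4, -4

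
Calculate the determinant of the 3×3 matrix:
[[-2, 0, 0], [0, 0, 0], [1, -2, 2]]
0

Expansion along first row:
det = -2·det([[0,0],[-2,2]]) - 0·det([[0,0],[1,2]]) + 0·det([[0,0],[1,-2]])
    = -2·(0·2 - 0·-2) - 0·(0·2 - 0·1) + 0·(0·-2 - 0·1)
    = -2·0 - 0·0 + 0·0
    = 0 + 0 + 0 = 0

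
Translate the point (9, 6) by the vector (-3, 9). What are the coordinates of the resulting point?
(6, 15)

Translation by (-3, 9):
x' = 9 + -3 = 6
y' = 6 + 9 = 15
Homogeneous matrix: [[1, 0, -3], [0, 1, 9], [0, 0, 1]]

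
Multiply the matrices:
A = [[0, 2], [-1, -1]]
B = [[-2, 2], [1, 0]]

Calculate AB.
[[2, 0], [1, -2]]

Each entry (i,j) of AB = sum over k of A[i][k]*B[k][j].
(AB)[0][0] = (0)*(-2) + (2)*(1) = 2
(AB)[0][1] = (0)*(2) + (2)*(0) = 0
(AB)[1][0] = (-1)*(-2) + (-1)*(1) = 1
(AB)[1][1] = (-1)*(2) + (-1)*(0) = -2
AB = [[2, 0], [1, -2]]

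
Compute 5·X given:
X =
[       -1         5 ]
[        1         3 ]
5X =
[       -5        25 ]
[        5        15 ]

Scalar multiplication is elementwise: (5X)[i][j] = 5 * X[i][j].
  (5X)[0][0] = 5 * (-1) = -5
  (5X)[0][1] = 5 * (5) = 25
  (5X)[1][0] = 5 * (1) = 5
  (5X)[1][1] = 5 * (3) = 15
5X =
[       -5        25 ]
[        5        15 ]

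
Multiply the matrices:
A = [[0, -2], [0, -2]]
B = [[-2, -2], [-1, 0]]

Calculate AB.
[[2, 0], [2, 0]]

Each entry (i,j) of AB = sum over k of A[i][k]*B[k][j].
(AB)[0][0] = (0)*(-2) + (-2)*(-1) = 2
(AB)[0][1] = (0)*(-2) + (-2)*(0) = 0
(AB)[1][0] = (0)*(-2) + (-2)*(-1) = 2
(AB)[1][1] = (0)*(-2) + (-2)*(0) = 0
AB = [[2, 0], [2, 0]]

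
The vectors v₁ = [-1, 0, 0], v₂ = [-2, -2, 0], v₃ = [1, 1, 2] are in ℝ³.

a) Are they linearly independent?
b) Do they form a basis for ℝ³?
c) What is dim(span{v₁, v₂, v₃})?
Yes independent, yes basis, dim = 3

Stack v₁, v₂, v₃ as rows of a 3×3 matrix.
[[-1, 0, 0]; [-2, -2, 0]; [1, 1, 2]] is already lower triangular with nonzero diagonal entries (-1, -2, 2), so its determinant is the product of the diagonal entries, det = (-1)·(-2)·(2) = 4 ≠ 0, and the rows are linearly independent.
Three linearly independent vectors in ℝ³ form a basis for ℝ³, so dim(span{v₁,v₂,v₃}) = 3.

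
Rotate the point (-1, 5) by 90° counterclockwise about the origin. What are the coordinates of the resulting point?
(-5, -1)

Rotation matrix R(θ) = [[cos θ, -sin θ], [sin θ, cos θ]]; for θ = 90°:
R = [[0, -1], [1, 0]]
Result: R × [-1, 5]ᵀ = [0·-1 + (-1)·5, 1·-1 + (0)·5]ᵀ = (-5, -1)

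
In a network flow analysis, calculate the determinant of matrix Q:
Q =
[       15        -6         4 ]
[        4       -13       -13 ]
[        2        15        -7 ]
det(Q) = 4622

Expand along row 0 (cofactor expansion): det(Q) = a*(e*i - f*h) - b*(d*i - f*g) + c*(d*h - e*g), where the 3×3 is [[a, b, c], [d, e, f], [g, h, i]].
Minor M_00 = (-13)*(-7) - (-13)*(15) = 91 + 195 = 286.
Minor M_01 = (4)*(-7) - (-13)*(2) = -28 + 26 = -2.
Minor M_02 = (4)*(15) - (-13)*(2) = 60 + 26 = 86.
det(Q) = (15)*(286) - (-6)*(-2) + (4)*(86) = 4290 - 12 + 344 = 4622.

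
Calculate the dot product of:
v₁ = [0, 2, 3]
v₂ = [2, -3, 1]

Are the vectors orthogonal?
-3, No

The dot product is the sum of products of corresponding components.
v₁·v₂ = (0)*(2) + (2)*(-3) + (3)*(1) = 0 - 6 + 3 = -3.
Two vectors are orthogonal iff their dot product is 0; here the dot product is -3, so the vectors are not orthogonal.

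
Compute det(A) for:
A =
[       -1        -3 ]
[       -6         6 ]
det(A) = -24

For a 2×2 matrix [[a, b], [c, d]], det = a*d - b*c.
det(A) = (-1)*(6) - (-3)*(-6) = -6 - 18 = -24.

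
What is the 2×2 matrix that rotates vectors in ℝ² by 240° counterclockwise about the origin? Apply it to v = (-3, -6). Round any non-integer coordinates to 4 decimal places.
R = [[-1/2, √3/2], [-√3/2, -1/2]]; R·v = (-3.6962, 5.5981)

A counterclockwise rotation by angle θ in ℝ² has matrix R(θ) = [[cos θ, -sin θ], [sin θ, cos θ]].
For θ = 240°: cos θ = -1/2, sin θ = -√3/2.
R(240°) = [[-1/2, √3/2], [-√3/2, -1/2]].
R·v = [-1/2·-3 + (√3/2)·-6, -√3/2·-3 + -1/2·-6] = (-3.6962, 5.5981).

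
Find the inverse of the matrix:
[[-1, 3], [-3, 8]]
[[8, -3], [3, -1]]

For [[a,b],[c,d]], inverse = (1/det)·[[d,-b],[-c,a]]
det = -1·8 - 3·-3 = 1
Inverse = (1/1)·[[8, -3], [3, -1]]
        = [[8, -3], [3, -1]]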